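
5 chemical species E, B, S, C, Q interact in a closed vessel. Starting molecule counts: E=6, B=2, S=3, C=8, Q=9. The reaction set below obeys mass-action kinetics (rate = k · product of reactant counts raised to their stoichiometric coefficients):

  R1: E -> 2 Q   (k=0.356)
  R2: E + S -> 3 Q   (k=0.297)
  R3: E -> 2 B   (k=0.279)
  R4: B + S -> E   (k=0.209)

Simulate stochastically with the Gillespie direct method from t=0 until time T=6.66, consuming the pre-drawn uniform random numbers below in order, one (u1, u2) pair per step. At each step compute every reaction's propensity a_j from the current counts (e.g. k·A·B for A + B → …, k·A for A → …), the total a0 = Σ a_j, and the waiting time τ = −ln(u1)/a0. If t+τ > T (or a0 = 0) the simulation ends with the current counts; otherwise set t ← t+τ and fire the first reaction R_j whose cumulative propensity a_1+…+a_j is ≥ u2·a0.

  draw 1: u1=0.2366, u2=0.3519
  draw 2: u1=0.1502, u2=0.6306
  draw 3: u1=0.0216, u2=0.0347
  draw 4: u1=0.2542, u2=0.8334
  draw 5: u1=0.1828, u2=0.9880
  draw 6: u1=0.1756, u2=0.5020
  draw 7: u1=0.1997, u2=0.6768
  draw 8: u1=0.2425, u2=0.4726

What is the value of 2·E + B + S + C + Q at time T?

Value at T = 34

Check how each reaction changes W = 2·E + B + S + C + Q (weight of products minus weight of reactants):
R1: E -> 2 Q: (1·2) − (2·1) = 2 − 2 = 0
R2: E + S -> 3 Q: (1·3) − (2·1 + 1·1) = 3 − 3 = 0
R3: E -> 2 B: (1·2) − (2·1) = 2 − 2 = 0
R4: B + S -> E: (2·1) − (1·1 + 1·1) = 2 − 2 = 0
Every reaction leaves W unchanged, so W is conserved and no simulation is needed: W(T) = W(0) = 2·6 + 2 + 3 + 8 + 9 = 34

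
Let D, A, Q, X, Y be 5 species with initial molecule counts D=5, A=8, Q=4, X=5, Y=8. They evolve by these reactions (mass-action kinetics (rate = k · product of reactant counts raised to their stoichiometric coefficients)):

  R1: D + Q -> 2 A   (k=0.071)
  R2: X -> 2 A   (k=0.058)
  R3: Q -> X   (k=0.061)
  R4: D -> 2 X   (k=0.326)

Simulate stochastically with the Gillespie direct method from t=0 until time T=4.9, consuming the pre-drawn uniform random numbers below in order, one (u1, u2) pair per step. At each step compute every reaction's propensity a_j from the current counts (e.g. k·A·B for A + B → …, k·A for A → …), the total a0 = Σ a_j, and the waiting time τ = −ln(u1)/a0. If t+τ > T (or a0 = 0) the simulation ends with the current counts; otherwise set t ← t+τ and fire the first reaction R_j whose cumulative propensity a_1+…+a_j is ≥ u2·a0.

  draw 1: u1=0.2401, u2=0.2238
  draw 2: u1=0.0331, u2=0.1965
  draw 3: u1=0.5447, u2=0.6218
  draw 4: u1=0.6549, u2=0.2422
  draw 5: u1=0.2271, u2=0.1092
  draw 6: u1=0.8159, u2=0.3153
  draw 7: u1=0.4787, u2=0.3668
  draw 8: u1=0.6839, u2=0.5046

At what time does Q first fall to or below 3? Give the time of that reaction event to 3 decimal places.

Threshold first reached at t = 0.398

t=0.000: D=5 A=8 Q=4 X=5 Y=8
Draw 1: a1=1.420, a2=0.290, a3=0.244, a4=1.630, a0=3.584; τ=−ln(0.2401)/3.584=0.398 → t=0.398; u2·a0=0.2238·3.584=0.802 ≤ a1=1.420 → R1 fires; D=4 A=10 Q=3 X=5 Y=8
Draw 2: a1=0.852, a2=0.290, a3=0.183, a4=1.304, a0=2.629; τ=−ln(0.0331)/2.629=1.296 → t=1.694; u2·a0=0.1965·2.629=0.517 ≤ a1=0.852 → R1 fires; D=3 A=12 Q=2 X=5 Y=8
Draw 3: a1=0.426, a2=0.290, a3=0.122, a4=0.978, a0=1.816; τ=−ln(0.5447)/1.816=0.335 → t=2.029; u2·a0=0.6218·1.816=1.129; a1+…+a3=0.838 < 1.129 ≤ a1+…+a4=1.816 → R4 fires; D=2 A=12 Q=2 X=7 Y=8
Draw 4: a1=0.284, a2=0.406, a3=0.122, a4=0.652, a0=1.464; τ=−ln(0.6549)/1.464=0.289 → t=2.318; u2·a0=0.2422·1.464=0.355; a1=0.284 < 0.355 ≤ a1+a2=0.690 → R2 fires; D=2 A=14 Q=2 X=6 Y=8
Draw 5: a1=0.284, a2=0.348, a3=0.122, a4=0.652, a0=1.406; τ=−ln(0.2271)/1.406=1.054 → t=3.372; u2·a0=0.1092·1.406=0.154 ≤ a1=0.284 → R1 fires; D=1 A=16 Q=1 X=6 Y=8
Draw 6: a1=0.071, a2=0.348, a3=0.061, a4=0.326, a0=0.806; τ=−ln(0.8159)/0.806=0.252 → t=3.625; u2·a0=0.3153·0.806=0.254; a1=0.071 < 0.254 ≤ a1+a2=0.419 → R2 fires; D=1 A=18 Q=1 X=5 Y=8
Draw 7: a1=0.071, a2=0.290, a3=0.061, a4=0.326, a0=0.748; τ=−ln(0.4787)/0.748=0.985 → t=4.610; u2·a0=0.3668·0.748=0.274; a1=0.071 < 0.274 ≤ a1+a2=0.361 → R2 fires; D=1 A=20 Q=1 X=4 Y=8
Draw 8: a1=0.071, a2=0.232, a3=0.061, a4=0.326, a0=0.690; τ=−ln(0.6839)/0.690=0.551 → t=5.160 > T=4.9: stop.
Q first becomes ≤ 3 when it reaches 3 at the event at t=0.398.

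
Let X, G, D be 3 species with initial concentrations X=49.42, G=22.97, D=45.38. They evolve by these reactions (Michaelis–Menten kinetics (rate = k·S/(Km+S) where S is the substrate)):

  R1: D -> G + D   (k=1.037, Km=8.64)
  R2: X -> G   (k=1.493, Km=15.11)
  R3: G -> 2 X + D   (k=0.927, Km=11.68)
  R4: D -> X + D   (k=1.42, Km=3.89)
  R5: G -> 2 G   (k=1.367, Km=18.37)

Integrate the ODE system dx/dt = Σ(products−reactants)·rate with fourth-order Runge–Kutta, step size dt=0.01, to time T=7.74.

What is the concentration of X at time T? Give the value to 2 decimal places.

RK4 with dt=0.01: 774 steps to T=7.74. Trajectory (selected grid times):
t=0.00: X=49.42 G=22.97 D=45.38
t=0.86: X=50.63 G=24.84 D=45.92
t=1.72: X=51.86 G=26.72 D=46.46
t=2.58: X=53.11 G=28.61 D=47.02
t=3.44: X=54.38 G=30.52 D=47.60
t=4.30: X=55.67 G=32.45 D=48.18
t=5.16: X=56.97 G=34.38 D=48.77
t=6.02: X=58.28 G=36.33 D=49.37
t=6.88: X=59.60 G=38.29 D=49.97
t=7.74: X=60.94 G=40.27 D=50.59
Read off X at T=7.74: 60.94

X at T = 60.94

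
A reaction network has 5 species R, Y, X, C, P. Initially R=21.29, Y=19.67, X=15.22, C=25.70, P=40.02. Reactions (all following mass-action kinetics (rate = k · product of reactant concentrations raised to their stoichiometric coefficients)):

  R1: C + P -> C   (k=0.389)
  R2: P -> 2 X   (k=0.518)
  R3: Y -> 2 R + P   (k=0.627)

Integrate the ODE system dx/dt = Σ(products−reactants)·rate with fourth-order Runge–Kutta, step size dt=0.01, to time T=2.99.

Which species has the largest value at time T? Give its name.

RK4 with dt=0.01: 299 steps to T=2.99. Trajectory (selected grid times):
t=0.00: R=21.29 Y=19.67 X=15.22 C=25.70 P=40.02
t=0.33: R=28.64 Y=15.99 X=19.31 C=25.70 P=2.22
t=0.66: R=34.62 Y=13.00 X=19.73 C=25.70 P=0.86
t=1.00: R=39.61 Y=10.51 X=20.00 C=25.70 P=0.67
t=1.33: R=43.54 Y=8.54 X=20.21 C=25.70 P=0.54
t=1.66: R=46.74 Y=6.95 X=20.37 C=25.70 P=0.44
t=1.99: R=49.33 Y=5.65 X=20.51 C=25.70 P=0.36
t=2.33: R=51.50 Y=4.56 X=20.62 C=25.70 P=0.29
t=2.66: R=53.21 Y=3.71 X=20.71 C=25.70 P=0.24
t=2.99: R=54.60 Y=3.02 X=20.78 C=25.70 P=0.19
At T=2.99: R=54.60 Y=3.02 X=20.78 C=25.70 P=0.19; the largest is R.

Dominant species at T: R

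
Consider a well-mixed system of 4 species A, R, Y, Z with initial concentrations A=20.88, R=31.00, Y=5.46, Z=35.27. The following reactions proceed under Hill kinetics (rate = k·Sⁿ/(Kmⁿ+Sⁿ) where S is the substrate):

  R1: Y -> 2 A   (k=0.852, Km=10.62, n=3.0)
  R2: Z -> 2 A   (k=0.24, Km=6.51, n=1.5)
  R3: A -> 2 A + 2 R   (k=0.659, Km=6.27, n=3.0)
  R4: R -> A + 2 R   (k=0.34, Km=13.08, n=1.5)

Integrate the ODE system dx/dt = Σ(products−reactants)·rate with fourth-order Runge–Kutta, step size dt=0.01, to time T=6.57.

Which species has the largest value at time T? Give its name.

Dominant species at T: R

RK4 with dt=0.01: 657 steps to T=6.57. Trajectory (selected grid times):
t=0.00: A=20.88 R=31.00 Y=5.46 Z=35.27
t=0.73: A=22.02 R=32.13 Y=5.39 Z=35.11
t=1.46: A=23.15 R=33.27 Y=5.32 Z=34.95
t=2.19: A=24.28 R=34.42 Y=5.25 Z=34.78
t=2.92: A=25.41 R=35.57 Y=5.18 Z=34.62
t=3.65: A=26.54 R=36.72 Y=5.12 Z=34.46
t=4.38: A=27.67 R=37.88 Y=5.06 Z=34.30
t=5.11: A=28.80 R=39.04 Y=5.00 Z=34.14
t=5.84: A=29.92 R=40.20 Y=4.94 Z=33.97
t=6.57: A=31.04 R=41.36 Y=4.88 Z=33.81
At T=6.57: A=31.04 R=41.36 Y=4.88 Z=33.81; the largest is R.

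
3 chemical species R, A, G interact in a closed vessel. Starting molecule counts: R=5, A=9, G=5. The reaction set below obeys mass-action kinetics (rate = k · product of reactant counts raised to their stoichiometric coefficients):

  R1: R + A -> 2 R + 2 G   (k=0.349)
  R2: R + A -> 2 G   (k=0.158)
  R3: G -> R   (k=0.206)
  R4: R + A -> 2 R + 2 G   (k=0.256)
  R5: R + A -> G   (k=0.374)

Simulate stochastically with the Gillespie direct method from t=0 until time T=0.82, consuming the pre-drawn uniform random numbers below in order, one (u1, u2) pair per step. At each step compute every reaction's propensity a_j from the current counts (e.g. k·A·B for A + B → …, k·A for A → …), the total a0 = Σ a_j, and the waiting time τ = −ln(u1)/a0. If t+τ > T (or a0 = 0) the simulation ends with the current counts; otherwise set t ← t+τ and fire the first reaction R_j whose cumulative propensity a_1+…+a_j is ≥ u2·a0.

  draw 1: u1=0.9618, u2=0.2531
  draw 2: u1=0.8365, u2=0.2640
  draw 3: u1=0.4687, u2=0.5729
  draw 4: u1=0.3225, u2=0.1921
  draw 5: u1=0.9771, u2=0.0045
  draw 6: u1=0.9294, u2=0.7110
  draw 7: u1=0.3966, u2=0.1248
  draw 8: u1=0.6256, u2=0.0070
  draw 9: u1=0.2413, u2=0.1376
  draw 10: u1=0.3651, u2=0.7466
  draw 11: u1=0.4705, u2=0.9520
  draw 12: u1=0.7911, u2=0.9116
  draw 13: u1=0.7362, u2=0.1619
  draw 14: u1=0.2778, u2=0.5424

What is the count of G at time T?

G at T = 18

t=0.000: R=5 A=9 G=5
Draw 1: a1=15.705, a2=7.110, a3=1.030, a4=11.520, a5=16.830, a0=52.195; τ=−ln(0.9618)/52.195=0.001 → t=0.001; u2·a0=0.2531·52.195=13.211 ≤ a1=15.705 → R1 fires; R=6 A=8 G=7
Draw 2: a1=16.752, a2=7.584, a3=1.442, a4=12.288, a5=17.952, a0=56.018; τ=−ln(0.8365)/56.018=0.003 → t=0.004; u2·a0=0.2640·56.018=14.789 ≤ a1=16.752 → R1 fires; R=7 A=7 G=9
Draw 3: a1=17.101, a2=7.742, a3=1.854, a4=12.544, a5=18.326, a0=57.567; τ=−ln(0.4687)/57.567=0.013 → t=0.017; u2·a0=0.5729·57.567=32.980; a1+…+a3=26.697 < 32.980 ≤ a1+…+a4=39.241 → R4 fires; R=8 A=6 G=11
Draw 4: a1=16.752, a2=7.584, a3=2.266, a4=12.288, a5=17.952, a0=56.842; τ=−ln(0.3225)/56.842=0.020 → t=0.037; u2·a0=0.1921·56.842=10.919 ≤ a1=16.752 → R1 fires; R=9 A=5 G=13
Draw 5: a1=15.705, a2=7.110, a3=2.678, a4=11.520, a5=16.830, a0=53.843; τ=−ln(0.9771)/53.843=0.000 → t=0.037; u2·a0=0.0045·53.843=0.242 ≤ a1=15.705 → R1 fires; R=10 A=4 G=15
Draw 6: a1=13.960, a2=6.320, a3=3.090, a4=10.240, a5=14.960, a0=48.570; τ=−ln(0.9294)/48.570=0.002 → t=0.039; u2·a0=0.7110·48.570=34.533; a1+…+a4=33.610 < 34.533 ≤ a1+…+a5=48.570 → R5 fires; R=9 A=3 G=16
Draw 7: a1=9.423, a2=4.266, a3=3.296, a4=6.912, a5=10.098, a0=33.995; τ=−ln(0.3966)/33.995=0.027 → t=0.066; u2·a0=0.1248·33.995=4.243 ≤ a1=9.423 → R1 fires; R=10 A=2 G=18
Draw 8: a1=6.980, a2=3.160, a3=3.708, a4=5.120, a5=7.480, a0=26.448; τ=−ln(0.6256)/26.448=0.018 → t=0.084; u2·a0=0.0070·26.448=0.185 ≤ a1=6.980 → R1 fires; R=11 A=1 G=20
Draw 9: a1=3.839, a2=1.738, a3=4.120, a4=2.816, a5=4.114, a0=16.627; τ=−ln(0.2413)/16.627=0.086 → t=0.169; u2·a0=0.1376·16.627=2.288 ≤ a1=3.839 → R1 fires; R=12 A=0 G=22
Draw 10: a1=0.000, a2=0.000, a3=4.532, a4=0.000, a5=0.000, a0=4.532; τ=−ln(0.3651)/4.532=0.222 → t=0.392; u2·a0=0.7466·4.532=3.384; a1+a2=0.000 < 3.384 ≤ a1+…+a3=4.532 → R3 fires; R=13 A=0 G=21
Draw 11: a1=0.000, a2=0.000, a3=4.326, a4=0.000, a5=0.000, a0=4.326; τ=−ln(0.4705)/4.326=0.174 → t=0.566; u2·a0=0.9520·4.326=4.118; a1+a2=0.000 < 4.118 ≤ a1+…+a3=4.326 → R3 fires; R=14 A=0 G=20
Draw 12: a1=0.000, a2=0.000, a3=4.120, a4=0.000, a5=0.000, a0=4.120; τ=−ln(0.7911)/4.120=0.057 → t=0.623; u2·a0=0.9116·4.120=3.756; a1+a2=0.000 < 3.756 ≤ a1+…+a3=4.120 → R3 fires; R=15 A=0 G=19
Draw 13: a1=0.000, a2=0.000, a3=3.914, a4=0.000, a5=0.000, a0=3.914; τ=−ln(0.7362)/3.914=0.078 → t=0.701; u2·a0=0.1619·3.914=0.634; a1+a2=0.000 < 0.634 ≤ a1+…+a3=3.914 → R3 fires; R=16 A=0 G=18
Draw 14: a1=0.000, a2=0.000, a3=3.708, a4=0.000, a5=0.000, a0=3.708; τ=−ln(0.2778)/3.708=0.345 → t=1.047 > T=0.82: stop.
Read off G at T=0.82: 18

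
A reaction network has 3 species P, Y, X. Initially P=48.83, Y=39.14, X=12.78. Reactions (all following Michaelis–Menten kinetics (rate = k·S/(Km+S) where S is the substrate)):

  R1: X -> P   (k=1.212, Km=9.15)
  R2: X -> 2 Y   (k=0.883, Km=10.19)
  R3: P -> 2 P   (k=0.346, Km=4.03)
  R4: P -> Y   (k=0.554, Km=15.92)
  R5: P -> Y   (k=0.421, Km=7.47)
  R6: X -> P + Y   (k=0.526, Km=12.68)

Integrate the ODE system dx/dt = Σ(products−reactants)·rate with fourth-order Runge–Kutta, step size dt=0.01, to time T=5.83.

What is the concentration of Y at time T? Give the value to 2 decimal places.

RK4 with dt=0.01: 583 steps to T=5.83. Trajectory (selected grid times):
t=0.00: P=48.83 Y=39.14 X=12.78
t=0.65: P=49.15 Y=40.45 X=11.85
t=1.30: P=49.45 Y=41.72 X=10.94
t=1.94: P=49.72 Y=42.95 X=10.09
t=2.59: P=49.96 Y=44.17 X=9.26
t=3.24: P=50.19 Y=45.36 X=8.46
t=3.89: P=50.39 Y=46.51 X=7.71
t=4.53: P=50.56 Y=47.61 X=7.00
t=5.18: P=50.70 Y=48.69 X=6.32
t=5.83: P=50.82 Y=49.74 X=5.69
Read off Y at T=5.83: 49.74

Y at T = 49.74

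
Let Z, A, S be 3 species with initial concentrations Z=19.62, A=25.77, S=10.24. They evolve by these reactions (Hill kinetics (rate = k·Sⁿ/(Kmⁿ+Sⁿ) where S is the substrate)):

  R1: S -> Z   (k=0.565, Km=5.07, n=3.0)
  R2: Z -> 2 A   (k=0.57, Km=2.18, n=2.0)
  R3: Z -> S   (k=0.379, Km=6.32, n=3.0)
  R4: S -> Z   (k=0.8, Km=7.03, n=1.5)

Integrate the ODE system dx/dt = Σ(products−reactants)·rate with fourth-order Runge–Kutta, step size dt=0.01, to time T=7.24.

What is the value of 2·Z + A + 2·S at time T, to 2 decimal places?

Check how each reaction changes W = 2·Z + A + 2·S (weight of products minus weight of reactants):
R1: S -> Z: (2·1) − (2·1) = 2 − 2 = 0
R2: Z -> 2 A: (1·2) − (2·1) = 2 − 2 = 0
R3: Z -> S: (2·1) − (2·1) = 2 − 2 = 0
R4: S -> Z: (2·1) − (2·1) = 2 − 2 = 0
Every reaction leaves W unchanged, so W is conserved and no simulation is needed: W(T) = W(0) = 2·19.62 + 25.77 + 2·10.24 = 85.49

Value at T = 85.49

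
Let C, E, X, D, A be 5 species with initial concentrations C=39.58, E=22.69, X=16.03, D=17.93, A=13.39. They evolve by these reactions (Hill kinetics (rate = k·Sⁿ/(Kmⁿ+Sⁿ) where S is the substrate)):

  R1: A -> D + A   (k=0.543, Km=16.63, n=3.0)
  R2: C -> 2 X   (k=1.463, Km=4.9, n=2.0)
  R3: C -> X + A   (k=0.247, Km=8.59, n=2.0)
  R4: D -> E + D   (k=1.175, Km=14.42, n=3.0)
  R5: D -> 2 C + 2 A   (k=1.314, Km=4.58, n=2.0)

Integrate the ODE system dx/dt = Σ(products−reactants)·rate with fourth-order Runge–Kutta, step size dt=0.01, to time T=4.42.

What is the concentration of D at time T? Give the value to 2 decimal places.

RK4 with dt=0.01: 442 steps to T=4.42. Trajectory (selected grid times):
t=0.00: C=39.58 E=22.69 X=16.03 D=17.93 A=13.39
t=0.49: C=39.96 E=23.06 X=17.56 D=17.43 A=14.71
t=0.98: C=40.35 E=23.43 X=19.09 D=16.94 A=16.03
t=1.47: C=40.72 E=23.78 X=20.62 D=16.48 A=17.34
t=1.96: C=41.09 E=24.11 X=22.14 D=16.03 A=18.65
t=2.46: C=41.46 E=24.45 X=23.71 D=15.59 A=19.98
t=2.95: C=41.82 E=24.76 X=25.24 D=15.17 A=21.28
t=3.44: C=42.18 E=25.07 X=26.77 D=14.77 A=22.58
t=3.93: C=42.53 E=25.36 X=28.30 D=14.38 A=23.86
t=4.42: C=42.87 E=25.64 X=29.83 D=14.00 A=25.15
Read off D at T=4.42: 14.00

D at T = 14.00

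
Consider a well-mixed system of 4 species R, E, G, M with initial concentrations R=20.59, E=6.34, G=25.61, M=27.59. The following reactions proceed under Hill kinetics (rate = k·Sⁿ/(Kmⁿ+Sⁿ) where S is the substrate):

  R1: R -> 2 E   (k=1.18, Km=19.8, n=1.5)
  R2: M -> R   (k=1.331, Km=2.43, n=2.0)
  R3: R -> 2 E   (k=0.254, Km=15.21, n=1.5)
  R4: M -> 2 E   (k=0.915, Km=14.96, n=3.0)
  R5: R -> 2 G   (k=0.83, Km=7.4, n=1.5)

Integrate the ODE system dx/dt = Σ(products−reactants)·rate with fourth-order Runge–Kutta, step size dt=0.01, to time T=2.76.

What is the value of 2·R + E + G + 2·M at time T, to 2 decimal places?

Value at T = 128.31

Check how each reaction changes W = 2·R + E + G + 2·M (weight of products minus weight of reactants):
R1: R -> 2 E: (1·2) − (2·1) = 2 − 2 = 0
R2: M -> R: (2·1) − (2·1) = 2 − 2 = 0
R3: R -> 2 E: (1·2) − (2·1) = 2 − 2 = 0
R4: M -> 2 E: (1·2) − (2·1) = 2 − 2 = 0
R5: R -> 2 G: (1·2) − (2·1) = 2 − 2 = 0
Every reaction leaves W unchanged, so W is conserved and no simulation is needed: W(T) = W(0) = 2·20.59 + 6.34 + 25.61 + 2·27.59 = 128.31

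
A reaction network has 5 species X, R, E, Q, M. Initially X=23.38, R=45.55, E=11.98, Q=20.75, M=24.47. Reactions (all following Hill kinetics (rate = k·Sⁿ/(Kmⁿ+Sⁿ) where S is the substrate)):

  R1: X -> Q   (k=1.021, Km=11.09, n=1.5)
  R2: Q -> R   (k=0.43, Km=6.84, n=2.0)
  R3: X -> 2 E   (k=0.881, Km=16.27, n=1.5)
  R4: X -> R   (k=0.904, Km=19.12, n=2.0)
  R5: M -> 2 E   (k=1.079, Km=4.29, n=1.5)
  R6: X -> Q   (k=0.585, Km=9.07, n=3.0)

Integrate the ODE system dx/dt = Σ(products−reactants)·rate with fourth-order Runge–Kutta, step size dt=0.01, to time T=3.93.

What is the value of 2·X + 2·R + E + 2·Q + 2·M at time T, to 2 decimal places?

Value at T = 240.28

Check how each reaction changes W = 2·X + 2·R + E + 2·Q + 2·M (weight of products minus weight of reactants):
R1: X -> Q: (2·1) − (2·1) = 2 − 2 = 0
R2: Q -> R: (2·1) − (2·1) = 2 − 2 = 0
R3: X -> 2 E: (1·2) − (2·1) = 2 − 2 = 0
R4: X -> R: (2·1) − (2·1) = 2 − 2 = 0
R5: M -> 2 E: (1·2) − (2·1) = 2 − 2 = 0
R6: X -> Q: (2·1) − (2·1) = 2 − 2 = 0
Every reaction leaves W unchanged, so W is conserved and no simulation is needed: W(T) = W(0) = 2·23.38 + 2·45.55 + 11.98 + 2·20.75 + 2·24.47 = 240.28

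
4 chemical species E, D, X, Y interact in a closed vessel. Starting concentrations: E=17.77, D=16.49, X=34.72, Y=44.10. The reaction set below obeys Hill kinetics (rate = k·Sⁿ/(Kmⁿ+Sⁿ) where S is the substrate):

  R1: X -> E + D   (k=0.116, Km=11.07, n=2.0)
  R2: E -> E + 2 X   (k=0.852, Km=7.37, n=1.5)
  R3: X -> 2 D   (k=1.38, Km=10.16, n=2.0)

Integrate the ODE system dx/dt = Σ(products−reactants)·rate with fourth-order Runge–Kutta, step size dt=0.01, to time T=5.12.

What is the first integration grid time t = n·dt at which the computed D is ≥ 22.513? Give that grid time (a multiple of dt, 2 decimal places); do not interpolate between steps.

Threshold first reached at t = 2.28

RK4 with dt=0.01: 512 steps to T=5.12. Trajectory (selected grid times):
t=0.00: E=17.77 D=16.49 X=34.72 Y=44.10
t=0.57: E=17.83 D=18.00 X=34.70 Y=44.10
t=1.14: E=17.89 D=19.51 X=34.69 Y=44.10
t=1.71: E=17.95 D=21.02 X=34.67 Y=44.10
t=2.27: E=18.01 D=22.50 X=34.66 Y=44.10
t=2.28: E=18.01 D=22.53 X=34.65 Y=44.10
t=2.84: E=18.07 D=24.01 X=34.64 Y=44.10
t=3.41: E=18.13 D=25.52 X=34.63 Y=44.10
t=3.98: E=18.19 D=27.02 X=34.62 Y=44.10
t=4.55: E=18.25 D=28.53 X=34.60 Y=44.10
t=5.12: E=18.31 D=30.04 X=34.59 Y=44.10
D(2.27)=22.499 < 22.513 but D(2.28)=22.526 ≥ 22.513, so the first grid time is t=2.28.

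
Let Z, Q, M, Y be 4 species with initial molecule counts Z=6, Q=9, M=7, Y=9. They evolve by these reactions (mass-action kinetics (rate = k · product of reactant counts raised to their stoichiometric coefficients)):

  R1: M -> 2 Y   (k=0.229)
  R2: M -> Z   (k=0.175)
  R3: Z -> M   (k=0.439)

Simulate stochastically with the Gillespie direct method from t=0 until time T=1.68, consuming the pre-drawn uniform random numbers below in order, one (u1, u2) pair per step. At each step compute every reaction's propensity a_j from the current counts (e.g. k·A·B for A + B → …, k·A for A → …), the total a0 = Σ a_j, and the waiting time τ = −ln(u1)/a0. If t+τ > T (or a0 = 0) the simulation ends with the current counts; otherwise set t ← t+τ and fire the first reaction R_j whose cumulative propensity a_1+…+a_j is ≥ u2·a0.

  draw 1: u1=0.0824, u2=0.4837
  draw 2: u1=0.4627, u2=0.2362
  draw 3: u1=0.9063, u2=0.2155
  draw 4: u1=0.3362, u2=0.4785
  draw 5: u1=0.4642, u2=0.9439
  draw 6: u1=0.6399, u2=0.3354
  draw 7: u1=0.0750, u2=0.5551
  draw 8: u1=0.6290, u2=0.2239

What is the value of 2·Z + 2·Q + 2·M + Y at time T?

Value at T = 53

Check how each reaction changes W = 2·Z + 2·Q + 2·M + Y (weight of products minus weight of reactants):
R1: M -> 2 Y: (1·2) − (2·1) = 2 − 2 = 0
R2: M -> Z: (2·1) − (2·1) = 2 − 2 = 0
R3: Z -> M: (2·1) − (2·1) = 2 − 2 = 0
Every reaction leaves W unchanged, so W is conserved and no simulation is needed: W(T) = W(0) = 2·6 + 2·9 + 2·7 + 9 = 53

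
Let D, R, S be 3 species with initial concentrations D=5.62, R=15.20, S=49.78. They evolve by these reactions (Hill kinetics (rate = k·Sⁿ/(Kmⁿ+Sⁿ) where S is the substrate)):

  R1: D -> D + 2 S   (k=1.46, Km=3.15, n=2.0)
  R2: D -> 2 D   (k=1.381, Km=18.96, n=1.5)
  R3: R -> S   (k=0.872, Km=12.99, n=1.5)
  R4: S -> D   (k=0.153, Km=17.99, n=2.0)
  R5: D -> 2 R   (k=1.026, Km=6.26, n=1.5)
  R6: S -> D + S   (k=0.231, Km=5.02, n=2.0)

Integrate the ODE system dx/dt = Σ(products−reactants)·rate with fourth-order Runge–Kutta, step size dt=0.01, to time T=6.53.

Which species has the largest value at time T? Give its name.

Dominant species at T: S

RK4 with dt=0.01: 653 steps to T=6.53. Trajectory (selected grid times):
t=0.00: D=5.62 R=15.20 S=49.78
t=0.73: D=5.68 R=15.53 S=51.67
t=1.45: D=5.74 R=15.86 S=53.54
t=2.18: D=5.80 R=16.20 S=55.45
t=2.90: D=5.86 R=16.53 S=57.34
t=3.63: D=5.92 R=16.87 S=59.28
t=4.35: D=5.98 R=17.20 S=61.19
t=5.08: D=6.04 R=17.54 S=63.15
t=5.80: D=6.10 R=17.88 S=65.09
t=6.53: D=6.16 R=18.22 S=67.07
At T=6.53: D=6.16 R=18.22 S=67.07; the largest is S.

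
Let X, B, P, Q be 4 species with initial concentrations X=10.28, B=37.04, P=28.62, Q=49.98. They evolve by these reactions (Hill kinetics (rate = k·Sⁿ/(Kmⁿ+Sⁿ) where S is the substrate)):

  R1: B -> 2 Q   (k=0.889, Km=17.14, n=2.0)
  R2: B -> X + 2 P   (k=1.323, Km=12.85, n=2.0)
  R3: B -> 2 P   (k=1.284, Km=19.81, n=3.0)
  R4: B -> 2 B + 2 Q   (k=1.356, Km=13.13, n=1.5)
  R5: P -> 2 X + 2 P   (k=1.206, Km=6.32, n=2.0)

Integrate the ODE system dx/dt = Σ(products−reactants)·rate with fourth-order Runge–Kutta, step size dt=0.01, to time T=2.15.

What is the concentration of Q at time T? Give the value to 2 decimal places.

RK4 with dt=0.01: 215 steps to T=2.15. Trajectory (selected grid times):
t=0.00: X=10.28 B=37.04 P=28.62 Q=49.98
t=0.24: X=11.12 B=36.58 P=30.00 Q=50.87
t=0.48: X=11.95 B=36.13 P=31.37 Q=51.75
t=0.72: X=12.79 B=35.68 P=32.74 Q=52.63
t=0.96: X=13.63 B=35.23 P=34.10 Q=53.51
t=1.19: X=14.44 B=34.80 P=35.41 Q=54.35
t=1.43: X=15.28 B=34.35 P=36.77 Q=55.22
t=1.67: X=16.12 B=33.91 P=38.12 Q=56.08
t=1.91: X=16.96 B=33.47 P=39.47 Q=56.94
t=2.15: X=17.80 B=33.03 P=40.81 Q=57.80
Read off Q at T=2.15: 57.80

Q at T = 57.80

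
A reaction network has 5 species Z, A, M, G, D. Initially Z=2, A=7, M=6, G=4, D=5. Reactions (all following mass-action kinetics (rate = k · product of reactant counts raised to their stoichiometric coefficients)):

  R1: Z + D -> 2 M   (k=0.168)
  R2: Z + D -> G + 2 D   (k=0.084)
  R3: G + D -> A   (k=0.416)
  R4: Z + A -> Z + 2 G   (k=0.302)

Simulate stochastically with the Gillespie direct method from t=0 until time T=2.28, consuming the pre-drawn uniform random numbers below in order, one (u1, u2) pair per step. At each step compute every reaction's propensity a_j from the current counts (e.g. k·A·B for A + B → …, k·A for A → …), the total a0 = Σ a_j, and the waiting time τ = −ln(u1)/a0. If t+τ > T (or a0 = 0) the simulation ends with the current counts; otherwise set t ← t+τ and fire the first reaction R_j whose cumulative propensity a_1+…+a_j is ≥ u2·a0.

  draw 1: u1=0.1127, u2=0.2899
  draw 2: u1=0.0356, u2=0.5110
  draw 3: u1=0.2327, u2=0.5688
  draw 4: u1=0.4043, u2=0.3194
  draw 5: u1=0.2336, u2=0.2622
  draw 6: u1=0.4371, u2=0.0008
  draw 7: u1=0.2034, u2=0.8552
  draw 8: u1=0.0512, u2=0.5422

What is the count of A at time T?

A at T = 9

t=0.000: Z=2 A=7 M=6 G=4 D=5
Draw 1: a1=1.680, a2=0.840, a3=8.320, a4=4.228, a0=15.068; τ=−ln(0.1127)/15.068=0.145 → t=0.145; u2·a0=0.2899·15.068=4.368; a1+a2=2.520 < 4.368 ≤ a1+…+a3=10.840 → R3 fires; Z=2 A=8 M=6 G=3 D=4
Draw 2: a1=1.344, a2=0.672, a3=4.992, a4=4.832, a0=11.840; τ=−ln(0.0356)/11.840=0.282 → t=0.427; u2·a0=0.5110·11.840=6.050; a1+a2=2.016 < 6.050 ≤ a1+…+a3=7.008 → R3 fires; Z=2 A=9 M=6 G=2 D=3
Draw 3: a1=1.008, a2=0.504, a3=2.496, a4=5.436, a0=9.444; τ=−ln(0.2327)/9.444=0.154 → t=0.581; u2·a0=0.5688·9.444=5.372; a1+…+a3=4.008 < 5.372 ≤ a1+…+a4=9.444 → R4 fires; Z=2 A=8 M=6 G=4 D=3
Draw 4: a1=1.008, a2=0.504, a3=4.992, a4=4.832, a0=11.336; τ=−ln(0.4043)/11.336=0.080 → t=0.661; u2·a0=0.3194·11.336=3.621; a1+a2=1.512 < 3.621 ≤ a1+…+a3=6.504 → R3 fires; Z=2 A=9 M=6 G=3 D=2
Draw 5: a1=0.672, a2=0.336, a3=2.496, a4=5.436, a0=8.940; τ=−ln(0.2336)/8.940=0.163 → t=0.824; u2·a0=0.2622·8.940=2.344; a1+a2=1.008 < 2.344 ≤ a1+…+a3=3.504 → R3 fires; Z=2 A=10 M=6 G=2 D=1
Draw 6: a1=0.336, a2=0.168, a3=0.832, a4=6.040, a0=7.376; τ=−ln(0.4371)/7.376=0.112 → t=0.936; u2·a0=0.0008·7.376=0.006 ≤ a1=0.336 → R1 fires; Z=1 A=10 M=8 G=2 D=0
Draw 7: a1=0.000, a2=0.000, a3=0.000, a4=3.020, a0=3.020; τ=−ln(0.2034)/3.020=0.527 → t=1.463; u2·a0=0.8552·3.020=2.583; a1+…+a3=0.000 < 2.583 ≤ a1+…+a4=3.020 → R4 fires; Z=1 A=9 M=8 G=4 D=0
Draw 8: a1=0.000, a2=0.000, a3=0.000, a4=2.718, a0=2.718; τ=−ln(0.0512)/2.718=1.093 → t=2.557 > T=2.28: stop.
Read off A at T=2.28: 9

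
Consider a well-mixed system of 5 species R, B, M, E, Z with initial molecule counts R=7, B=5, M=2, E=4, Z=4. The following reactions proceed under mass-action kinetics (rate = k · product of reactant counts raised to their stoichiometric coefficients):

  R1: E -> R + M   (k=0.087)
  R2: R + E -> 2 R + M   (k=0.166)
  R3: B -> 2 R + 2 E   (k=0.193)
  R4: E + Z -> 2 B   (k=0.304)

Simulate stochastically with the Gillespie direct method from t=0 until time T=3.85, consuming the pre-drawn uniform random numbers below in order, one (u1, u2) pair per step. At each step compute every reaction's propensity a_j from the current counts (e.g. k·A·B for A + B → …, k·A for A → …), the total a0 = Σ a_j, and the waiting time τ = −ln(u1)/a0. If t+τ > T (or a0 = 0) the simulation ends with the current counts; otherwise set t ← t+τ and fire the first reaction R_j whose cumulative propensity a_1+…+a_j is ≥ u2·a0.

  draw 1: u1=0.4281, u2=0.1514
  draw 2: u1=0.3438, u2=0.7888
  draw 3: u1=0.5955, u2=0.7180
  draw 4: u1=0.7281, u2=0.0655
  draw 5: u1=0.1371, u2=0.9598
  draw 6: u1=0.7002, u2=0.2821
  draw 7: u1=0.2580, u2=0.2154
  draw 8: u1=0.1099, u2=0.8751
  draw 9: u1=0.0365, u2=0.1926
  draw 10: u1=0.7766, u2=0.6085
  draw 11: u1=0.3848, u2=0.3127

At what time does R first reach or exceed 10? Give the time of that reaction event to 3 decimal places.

t=0.000: R=7 B=5 M=2 E=4 Z=4
Draw 1: a1=0.348, a2=4.648, a3=0.965, a4=4.864, a0=10.825; τ=−ln(0.4281)/10.825=0.078 → t=0.078; u2·a0=0.1514·10.825=1.639; a1=0.348 < 1.639 ≤ a1+a2=4.996 → R2 fires; R=8 B=5 M=3 E=3 Z=4
Draw 2: a1=0.261, a2=3.984, a3=0.965, a4=3.648, a0=8.858; τ=−ln(0.3438)/8.858=0.121 → t=0.199; u2·a0=0.7888·8.858=6.987; a1+…+a3=5.210 < 6.987 ≤ a1+…+a4=8.858 → R4 fires; R=8 B=7 M=3 E=2 Z=3
Draw 3: a1=0.174, a2=2.656, a3=1.351, a4=1.824, a0=6.005; τ=−ln(0.5955)/6.005=0.086 → t=0.285; u2·a0=0.7180·6.005=4.312; a1+…+a3=4.181 < 4.312 ≤ a1+…+a4=6.005 → R4 fires; R=8 B=9 M=3 E=1 Z=2
Draw 4: a1=0.087, a2=1.328, a3=1.737, a4=0.608, a0=3.760; τ=−ln(0.7281)/3.760=0.084 → t=0.370; u2·a0=0.0655·3.760=0.246; a1=0.087 < 0.246 ≤ a1+a2=1.415 → R2 fires; R=9 B=9 M=4 E=0 Z=2
Draw 5: a1=0.000, a2=0.000, a3=1.737, a4=0.000, a0=1.737; τ=−ln(0.1371)/1.737=1.144 → t=1.514; u2·a0=0.9598·1.737=1.667; a1+a2=0.000 < 1.667 ≤ a1+…+a3=1.737 → R3 fires; R=11 B=8 M=4 E=2 Z=2
Draw 6: a1=0.174, a2=3.652, a3=1.544, a4=1.216, a0=6.586; τ=−ln(0.7002)/6.586=0.054 → t=1.568; u2·a0=0.2821·6.586=1.858; a1=0.174 < 1.858 ≤ a1+a2=3.826 → R2 fires; R=12 B=8 M=5 E=1 Z=2
Draw 7: a1=0.087, a2=1.992, a3=1.544, a4=0.608, a0=4.231; τ=−ln(0.2580)/4.231=0.320 → t=1.888; u2·a0=0.2154·4.231=0.911; a1=0.087 < 0.911 ≤ a1+a2=2.079 → R2 fires; R=13 B=8 M=6 E=0 Z=2
Draw 8: a1=0.000, a2=0.000, a3=1.544, a4=0.000, a0=1.544; τ=−ln(0.1099)/1.544=1.430 → t=3.318; u2·a0=0.8751·1.544=1.351; a1+a2=0.000 < 1.351 ≤ a1+…+a3=1.544 → R3 fires; R=15 B=7 M=6 E=2 Z=2
Draw 9: a1=0.174, a2=4.980, a3=1.351, a4=1.216, a0=7.721; τ=−ln(0.0365)/7.721=0.429 → t=3.747; u2·a0=0.1926·7.721=1.487; a1=0.174 < 1.487 ≤ a1+a2=5.154 → R2 fires; R=16 B=7 M=7 E=1 Z=2
Draw 10: a1=0.087, a2=2.656, a3=1.351, a4=0.608, a0=4.702; τ=−ln(0.7766)/4.702=0.054 → t=3.801; u2·a0=0.6085·4.702=2.861; a1+a2=2.743 < 2.861 ≤ a1+…+a3=4.094 → R3 fires; R=18 B=6 M=7 E=3 Z=2
Draw 11: a1=0.261, a2=8.964, a3=1.158, a4=1.824, a0=12.207; τ=−ln(0.3848)/12.207=0.078 → t=3.879 > T=3.85: stop.
R first becomes ≥ 10 when it reaches 11 at the event at t=1.514.

Threshold first reached at t = 1.514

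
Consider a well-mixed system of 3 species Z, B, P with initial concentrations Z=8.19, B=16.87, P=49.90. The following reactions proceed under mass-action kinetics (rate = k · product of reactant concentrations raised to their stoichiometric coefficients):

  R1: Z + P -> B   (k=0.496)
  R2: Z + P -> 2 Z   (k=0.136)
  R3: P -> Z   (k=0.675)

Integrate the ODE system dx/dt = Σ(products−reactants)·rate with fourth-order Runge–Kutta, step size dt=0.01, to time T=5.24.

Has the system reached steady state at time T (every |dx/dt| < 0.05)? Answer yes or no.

Steady state at T: yes

RK4 with dt=0.01: 524 steps to T=5.24. Trajectory (selected grid times):
t=0.00: Z=8.19 B=16.87 P=49.90
t=0.58: Z=1.91 B=38.64 P=12.64
t=1.16: Z=1.88 B=42.84 P=4.27
t=1.75: Z=1.88 B=44.26 P=1.42
t=2.33: Z=1.88 B=44.73 P=0.48
t=2.91: Z=1.88 B=44.89 P=0.16
t=3.49: Z=1.88 B=44.95 P=0.06
t=4.08: Z=1.88 B=44.97 P=0.02
t=4.66: Z=1.88 B=44.97 P=0.01
t=5.24: Z=1.88 B=44.97 P=0.00
Rates at T: R1=0.0020, R2=0.0005, R3=0.0014
dx/dt at T (Σ net stoichiometry × rate): Z=-0.0000, B=+0.0020, P=-0.0040
Largest |dx/dt| is |-0.0040| (P) < 0.05 → steady.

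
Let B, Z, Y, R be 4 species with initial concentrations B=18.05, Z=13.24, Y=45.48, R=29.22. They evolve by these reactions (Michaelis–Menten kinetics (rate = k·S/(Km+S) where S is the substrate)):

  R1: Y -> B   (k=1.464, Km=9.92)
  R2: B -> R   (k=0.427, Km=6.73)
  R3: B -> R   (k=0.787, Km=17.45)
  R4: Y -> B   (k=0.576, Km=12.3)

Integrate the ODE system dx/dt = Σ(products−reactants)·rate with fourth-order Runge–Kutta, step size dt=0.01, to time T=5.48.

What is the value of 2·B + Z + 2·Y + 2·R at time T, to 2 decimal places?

Check how each reaction changes W = 2·B + Z + 2·Y + 2·R (weight of products minus weight of reactants):
R1: Y -> B: (2·1) − (2·1) = 2 − 2 = 0
R2: B -> R: (2·1) − (2·1) = 2 − 2 = 0
R3: B -> R: (2·1) − (2·1) = 2 − 2 = 0
R4: Y -> B: (2·1) − (2·1) = 2 − 2 = 0
Every reaction leaves W unchanged, so W is conserved and no simulation is needed: W(T) = W(0) = 2·18.05 + 13.24 + 2·45.48 + 2·29.22 = 198.74

Value at T = 198.74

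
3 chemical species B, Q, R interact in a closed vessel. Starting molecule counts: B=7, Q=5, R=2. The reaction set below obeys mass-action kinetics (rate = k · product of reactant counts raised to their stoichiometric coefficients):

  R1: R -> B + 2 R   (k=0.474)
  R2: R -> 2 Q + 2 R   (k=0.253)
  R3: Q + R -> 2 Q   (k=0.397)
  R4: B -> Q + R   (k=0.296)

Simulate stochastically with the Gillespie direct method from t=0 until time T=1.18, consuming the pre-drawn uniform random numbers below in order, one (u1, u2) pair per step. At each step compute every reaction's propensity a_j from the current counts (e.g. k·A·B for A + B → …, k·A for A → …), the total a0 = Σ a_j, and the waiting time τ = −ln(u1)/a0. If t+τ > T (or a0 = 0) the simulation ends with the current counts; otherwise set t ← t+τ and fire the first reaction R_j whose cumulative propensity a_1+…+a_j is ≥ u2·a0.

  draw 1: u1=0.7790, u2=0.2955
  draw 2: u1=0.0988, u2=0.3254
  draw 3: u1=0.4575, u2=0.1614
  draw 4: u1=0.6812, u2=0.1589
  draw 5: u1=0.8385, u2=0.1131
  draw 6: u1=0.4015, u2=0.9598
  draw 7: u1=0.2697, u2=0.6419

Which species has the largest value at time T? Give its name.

t=0.000: B=7 Q=5 R=2
Draw 1: a1=0.948, a2=0.506, a3=3.970, a4=2.072, a0=7.496; τ=−ln(0.7790)/7.496=0.033 → t=0.033; u2·a0=0.2955·7.496=2.215; a1+a2=1.454 < 2.215 ≤ a1+…+a3=5.424 → R3 fires; B=7 Q=6 R=1
Draw 2: a1=0.474, a2=0.253, a3=2.382, a4=2.072, a0=5.181; τ=−ln(0.0988)/5.181=0.447 → t=0.480; u2·a0=0.3254·5.181=1.686; a1+a2=0.727 < 1.686 ≤ a1+…+a3=3.109 → R3 fires; B=7 Q=7 R=0
Draw 3: a1=0.000, a2=0.000, a3=0.000, a4=2.072, a0=2.072; τ=−ln(0.4575)/2.072=0.377 → t=0.857; u2·a0=0.1614·2.072=0.334; a1+…+a3=0.000 < 0.334 ≤ a1+…+a4=2.072 → R4 fires; B=6 Q=8 R=1
Draw 4: a1=0.474, a2=0.253, a3=3.176, a4=1.776, a0=5.679; τ=−ln(0.6812)/5.679=0.068 → t=0.925; u2·a0=0.1589·5.679=0.902; a1+a2=0.727 < 0.902 ≤ a1+…+a3=3.903 → R3 fires; B=6 Q=9 R=0
Draw 5: a1=0.000, a2=0.000, a3=0.000, a4=1.776, a0=1.776; τ=−ln(0.8385)/1.776=0.099 → t=1.024; u2·a0=0.1131·1.776=0.201; a1+…+a3=0.000 < 0.201 ≤ a1+…+a4=1.776 → R4 fires; B=5 Q=10 R=1
Draw 6: a1=0.474, a2=0.253, a3=3.970, a4=1.480, a0=6.177; τ=−ln(0.4015)/6.177=0.148 → t=1.172; u2·a0=0.9598·6.177=5.929; a1+…+a3=4.697 < 5.929 ≤ a1+…+a4=6.177 → R4 fires; B=4 Q=11 R=2
Draw 7: a1=0.948, a2=0.506, a3=8.734, a4=1.184, a0=11.372; τ=−ln(0.2697)/11.372=0.115 → t=1.287 > T=1.18: stop.
At T=1.18: B=4 Q=11 R=2; the largest is Q.

Dominant species at T: Q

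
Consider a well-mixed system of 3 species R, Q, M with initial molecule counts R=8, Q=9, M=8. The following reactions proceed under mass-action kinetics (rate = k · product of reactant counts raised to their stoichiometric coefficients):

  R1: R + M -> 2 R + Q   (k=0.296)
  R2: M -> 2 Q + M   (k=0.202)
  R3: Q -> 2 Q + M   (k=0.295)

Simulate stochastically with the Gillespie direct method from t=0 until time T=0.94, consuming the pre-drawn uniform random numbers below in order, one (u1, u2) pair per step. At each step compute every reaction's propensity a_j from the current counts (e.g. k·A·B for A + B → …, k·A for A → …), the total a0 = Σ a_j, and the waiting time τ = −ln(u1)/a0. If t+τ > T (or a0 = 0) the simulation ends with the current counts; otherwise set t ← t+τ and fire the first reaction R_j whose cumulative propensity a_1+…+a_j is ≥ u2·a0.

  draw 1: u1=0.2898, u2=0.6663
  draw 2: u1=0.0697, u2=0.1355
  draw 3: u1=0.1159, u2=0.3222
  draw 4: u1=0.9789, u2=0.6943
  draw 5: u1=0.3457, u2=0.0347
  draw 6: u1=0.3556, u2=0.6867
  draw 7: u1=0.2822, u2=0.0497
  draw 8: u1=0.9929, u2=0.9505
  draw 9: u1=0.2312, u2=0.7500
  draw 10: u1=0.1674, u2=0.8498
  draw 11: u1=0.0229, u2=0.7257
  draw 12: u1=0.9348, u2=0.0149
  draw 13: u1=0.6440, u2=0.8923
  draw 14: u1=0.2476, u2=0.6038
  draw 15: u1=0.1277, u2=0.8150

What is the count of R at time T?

R at T = 18

t=0.000: R=8 Q=9 M=8
Draw 1: a1=18.944, a2=1.616, a3=2.655, a0=23.215; τ=−ln(0.2898)/23.215=0.053 → t=0.053; u2·a0=0.6663·23.215=15.468 ≤ a1=18.944 → R1 fires; R=9 Q=10 M=7
Draw 2: a1=18.648, a2=1.414, a3=2.950, a0=23.012; τ=−ln(0.0697)/23.012=0.116 → t=0.169; u2·a0=0.1355·23.012=3.118 ≤ a1=18.648 → R1 fires; R=10 Q=11 M=6
Draw 3: a1=17.760, a2=1.212, a3=3.245, a0=22.217; τ=−ln(0.1159)/22.217=0.097 → t=0.266; u2·a0=0.3222·22.217=7.158 ≤ a1=17.760 → R1 fires; R=11 Q=12 M=5
Draw 4: a1=16.280, a2=1.010, a3=3.540, a0=20.830; τ=−ln(0.9789)/20.830=0.001 → t=0.267; u2·a0=0.6943·20.830=14.462 ≤ a1=16.280 → R1 fires; R=12 Q=13 M=4
Draw 5: a1=14.208, a2=0.808, a3=3.835, a0=18.851; τ=−ln(0.3457)/18.851=0.056 → t=0.323; u2·a0=0.0347·18.851=0.654 ≤ a1=14.208 → R1 fires; R=13 Q=14 M=3
Draw 6: a1=11.544, a2=0.606, a3=4.130, a0=16.280; τ=−ln(0.3556)/16.280=0.064 → t=0.387; u2·a0=0.6867·16.280=11.179 ≤ a1=11.544 → R1 fires; R=14 Q=15 M=2
Draw 7: a1=8.288, a2=0.404, a3=4.425, a0=13.117; τ=−ln(0.2822)/13.117=0.096 → t=0.483; u2·a0=0.0497·13.117=0.652 ≤ a1=8.288 → R1 fires; R=15 Q=16 M=1
Draw 8: a1=4.440, a2=0.202, a3=4.720, a0=9.362; τ=−ln(0.9929)/9.362=0.001 → t=0.484; u2·a0=0.9505·9.362=8.899; a1+a2=4.642 < 8.899 ≤ a1+…+a3=9.362 → R3 fires; R=15 Q=17 M=2
Draw 9: a1=8.880, a2=0.404, a3=5.015, a0=14.299; τ=−ln(0.2312)/14.299=0.102 → t=0.587; u2·a0=0.7500·14.299=10.724; a1+a2=9.284 < 10.724 ≤ a1+…+a3=14.299 → R3 fires; R=15 Q=18 M=3
Draw 10: a1=13.320, a2=0.606, a3=5.310, a0=19.236; τ=−ln(0.1674)/19.236=0.093 → t=0.680; u2·a0=0.8498·19.236=16.347; a1+a2=13.926 < 16.347 ≤ a1+…+a3=19.236 → R3 fires; R=15 Q=19 M=4
Draw 11: a1=17.760, a2=0.808, a3=5.605, a0=24.173; τ=−ln(0.0229)/24.173=0.156 → t=0.836; u2·a0=0.7257·24.173=17.542 ≤ a1=17.760 → R1 fires; R=16 Q=20 M=3
Draw 12: a1=14.208, a2=0.606, a3=5.900, a0=20.714; τ=−ln(0.9348)/20.714=0.003 → t=0.839; u2·a0=0.0149·20.714=0.309 ≤ a1=14.208 → R1 fires; R=17 Q=21 M=2
Draw 13: a1=10.064, a2=0.404, a3=6.195, a0=16.663; τ=−ln(0.6440)/16.663=0.026 → t=0.865; u2·a0=0.8923·16.663=14.868; a1+a2=10.468 < 14.868 ≤ a1+…+a3=16.663 → R3 fires; R=17 Q=22 M=3
Draw 14: a1=15.096, a2=0.606, a3=6.490, a0=22.192; τ=−ln(0.2476)/22.192=0.063 → t=0.928; u2·a0=0.6038·22.192=13.400 ≤ a1=15.096 → R1 fires; R=18 Q=23 M=2
Draw 15: a1=10.656, a2=0.404, a3=6.785, a0=17.845; τ=−ln(0.1277)/17.845=0.115 → t=1.044 > T=0.94: stop.
Read off R at T=0.94: 18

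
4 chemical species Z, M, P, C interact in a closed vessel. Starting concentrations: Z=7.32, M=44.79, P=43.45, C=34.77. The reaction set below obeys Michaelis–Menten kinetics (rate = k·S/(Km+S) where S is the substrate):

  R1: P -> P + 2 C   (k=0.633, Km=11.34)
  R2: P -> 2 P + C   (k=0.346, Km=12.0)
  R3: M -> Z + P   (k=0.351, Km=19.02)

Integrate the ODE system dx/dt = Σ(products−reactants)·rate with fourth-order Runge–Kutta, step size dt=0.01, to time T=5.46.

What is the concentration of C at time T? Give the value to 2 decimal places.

RK4 with dt=0.01: 546 steps to T=5.46. Trajectory (selected grid times):
t=0.00: Z=7.32 M=44.79 P=43.45 C=34.77
t=0.61: Z=7.47 M=44.64 P=43.77 C=35.55
t=1.21: Z=7.62 M=44.49 P=44.08 C=36.32
t=1.82: Z=7.77 M=44.34 P=44.39 C=37.10
t=2.43: Z=7.92 M=44.19 P=44.71 C=37.88
t=3.03: Z=8.06 M=44.05 P=45.02 C=38.65
t=3.64: Z=8.21 M=43.90 P=45.34 C=39.43
t=4.25: Z=8.36 M=43.75 P=45.65 C=40.22
t=4.85: Z=8.51 M=43.60 P=45.96 C=40.99
t=5.46: Z=8.66 M=43.45 P=46.28 C=41.78
Read off C at T=5.46: 41.78

C at T = 41.78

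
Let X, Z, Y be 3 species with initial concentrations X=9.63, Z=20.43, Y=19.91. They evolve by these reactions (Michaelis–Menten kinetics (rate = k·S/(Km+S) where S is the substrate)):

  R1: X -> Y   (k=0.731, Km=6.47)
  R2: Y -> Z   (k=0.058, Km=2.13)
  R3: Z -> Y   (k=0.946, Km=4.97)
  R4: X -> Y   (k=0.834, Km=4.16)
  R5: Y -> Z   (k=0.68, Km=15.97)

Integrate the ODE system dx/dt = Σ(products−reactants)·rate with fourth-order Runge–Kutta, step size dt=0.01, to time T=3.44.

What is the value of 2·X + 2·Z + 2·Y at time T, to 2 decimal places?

Check how each reaction changes W = 2·X + 2·Z + 2·Y (weight of products minus weight of reactants):
R1: X -> Y: (2·1) − (2·1) = 2 − 2 = 0
R2: Y -> Z: (2·1) − (2·1) = 2 − 2 = 0
R3: Z -> Y: (2·1) − (2·1) = 2 − 2 = 0
R4: X -> Y: (2·1) − (2·1) = 2 − 2 = 0
R5: Y -> Z: (2·1) − (2·1) = 2 − 2 = 0
Every reaction leaves W unchanged, so W is conserved and no simulation is needed: W(T) = W(0) = 2·9.63 + 2·20.43 + 2·19.91 = 99.94

Value at T = 99.94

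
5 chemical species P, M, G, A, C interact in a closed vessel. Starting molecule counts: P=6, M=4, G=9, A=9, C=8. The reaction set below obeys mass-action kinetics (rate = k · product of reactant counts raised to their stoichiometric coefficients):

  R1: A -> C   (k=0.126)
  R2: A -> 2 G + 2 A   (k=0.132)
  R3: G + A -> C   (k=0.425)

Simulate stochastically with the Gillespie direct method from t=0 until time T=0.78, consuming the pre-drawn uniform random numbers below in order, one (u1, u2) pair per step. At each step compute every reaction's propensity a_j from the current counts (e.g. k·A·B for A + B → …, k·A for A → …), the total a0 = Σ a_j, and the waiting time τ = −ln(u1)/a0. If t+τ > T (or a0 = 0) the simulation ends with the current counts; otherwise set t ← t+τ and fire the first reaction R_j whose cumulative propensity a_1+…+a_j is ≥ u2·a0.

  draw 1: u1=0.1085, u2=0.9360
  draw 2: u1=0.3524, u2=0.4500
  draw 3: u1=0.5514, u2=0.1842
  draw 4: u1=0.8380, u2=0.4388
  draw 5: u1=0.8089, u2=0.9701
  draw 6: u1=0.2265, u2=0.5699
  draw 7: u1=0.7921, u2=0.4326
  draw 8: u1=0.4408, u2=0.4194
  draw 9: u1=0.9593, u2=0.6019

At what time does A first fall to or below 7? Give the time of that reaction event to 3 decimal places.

t=0.000: P=6 M=4 G=9 A=9 C=8
Draw 1: a1=1.134, a2=1.188, a3=34.425, a0=36.747; τ=−ln(0.1085)/36.747=0.060 → t=0.060; u2·a0=0.9360·36.747=34.395; a1+a2=2.322 < 34.395 ≤ a1+…+a3=36.747 → R3 fires; P=6 M=4 G=8 A=8 C=9
Draw 2: a1=1.008, a2=1.056, a3=27.200, a0=29.264; τ=−ln(0.3524)/29.264=0.036 → t=0.096; u2·a0=0.4500·29.264=13.169; a1+a2=2.064 < 13.169 ≤ a1+…+a3=29.264 → R3 fires; P=6 M=4 G=7 A=7 C=10
Draw 3: a1=0.882, a2=0.924, a3=20.825, a0=22.631; τ=−ln(0.5514)/22.631=0.026 → t=0.122; u2·a0=0.1842·22.631=4.169; a1+a2=1.806 < 4.169 ≤ a1+…+a3=22.631 → R3 fires; P=6 M=4 G=6 A=6 C=11
Draw 4: a1=0.756, a2=0.792, a3=15.300, a0=16.848; τ=−ln(0.8380)/16.848=0.010 → t=0.133; u2·a0=0.4388·16.848=7.393; a1+a2=1.548 < 7.393 ≤ a1+…+a3=16.848 → R3 fires; P=6 M=4 G=5 A=5 C=12
Draw 5: a1=0.630, a2=0.660, a3=10.625, a0=11.915; τ=−ln(0.8089)/11.915=0.018 → t=0.151; u2·a0=0.9701·11.915=11.559; a1+a2=1.290 < 11.559 ≤ a1+…+a3=11.915 → R3 fires; P=6 M=4 G=4 A=4 C=13
Draw 6: a1=0.504, a2=0.528, a3=6.800, a0=7.832; τ=−ln(0.2265)/7.832=0.190 → t=0.340; u2·a0=0.5699·7.832=4.463; a1+a2=1.032 < 4.463 ≤ a1+…+a3=7.832 → R3 fires; P=6 M=4 G=3 A=3 C=14
Draw 7: a1=0.378, a2=0.396, a3=3.825, a0=4.599; τ=−ln(0.7921)/4.599=0.051 → t=0.391; u2·a0=0.4326·4.599=1.990; a1+a2=0.774 < 1.990 ≤ a1+…+a3=4.599 → R3 fires; P=6 M=4 G=2 A=2 C=15
Draw 8: a1=0.252, a2=0.264, a3=1.700, a0=2.216; τ=−ln(0.4408)/2.216=0.370 → t=0.761; u2·a0=0.4194·2.216=0.929; a1+a2=0.516 < 0.929 ≤ a1+…+a3=2.216 → R3 fires; P=6 M=4 G=1 A=1 C=16
Draw 9: a1=0.126, a2=0.132, a3=0.425, a0=0.683; τ=−ln(0.9593)/0.683=0.061 → t=0.821 > T=0.78: stop.
A first becomes ≤ 7 when it reaches 7 at the event at t=0.096.

Threshold first reached at t = 0.096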